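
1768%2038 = 1768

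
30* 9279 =278370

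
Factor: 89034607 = 89034607^1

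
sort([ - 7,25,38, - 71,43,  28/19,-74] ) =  [ - 74,-71, - 7,28/19,25, 38, 43]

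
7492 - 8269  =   - 777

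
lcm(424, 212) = 424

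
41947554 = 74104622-32157068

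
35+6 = 41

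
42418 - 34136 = 8282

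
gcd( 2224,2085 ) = 139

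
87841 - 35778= 52063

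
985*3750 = 3693750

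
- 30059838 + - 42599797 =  - 72659635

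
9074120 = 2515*3608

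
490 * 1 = 490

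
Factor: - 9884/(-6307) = 1412/901 = 2^2*17^(-1 )*53^( - 1)*353^1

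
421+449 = 870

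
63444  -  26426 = 37018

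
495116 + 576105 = 1071221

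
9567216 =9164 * 1044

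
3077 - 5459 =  - 2382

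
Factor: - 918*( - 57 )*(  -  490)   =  -25639740 = - 2^2*3^4*5^1*7^2*17^1*19^1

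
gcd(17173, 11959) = 1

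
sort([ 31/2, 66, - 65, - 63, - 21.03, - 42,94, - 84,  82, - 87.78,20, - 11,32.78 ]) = [ - 87.78, - 84,-65, - 63, - 42, -21.03, - 11, 31/2,  20,32.78 , 66,82, 94 ]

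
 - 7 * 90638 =  -  634466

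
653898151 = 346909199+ 306988952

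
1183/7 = 169 = 169.00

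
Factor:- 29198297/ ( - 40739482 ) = 2^ (-1 )*7^(  -  3)*491^1*59387^( - 1 )*59467^1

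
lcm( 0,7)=0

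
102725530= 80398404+22327126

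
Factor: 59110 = 2^1*5^1*23^1  *257^1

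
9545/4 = 9545/4 = 2386.25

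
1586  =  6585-4999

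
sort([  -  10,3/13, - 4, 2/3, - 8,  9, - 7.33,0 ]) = [-10, - 8,-7.33, - 4, 0, 3/13 , 2/3,9]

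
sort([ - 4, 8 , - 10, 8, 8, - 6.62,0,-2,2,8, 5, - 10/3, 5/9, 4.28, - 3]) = [ - 10,  -  6.62, - 4,-10/3 , - 3,-2,0, 5/9,2, 4.28, 5,8,8 , 8, 8] 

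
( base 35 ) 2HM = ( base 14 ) 1191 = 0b101111111011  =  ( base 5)44232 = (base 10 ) 3067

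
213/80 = 2 + 53/80 = 2.66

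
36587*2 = 73174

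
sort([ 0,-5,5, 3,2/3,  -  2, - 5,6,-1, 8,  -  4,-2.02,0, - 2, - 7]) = [ - 7, - 5, - 5,  -  4,  -  2.02,  -  2,  -  2,-1, 0, 0,  2/3,3, 5, 6,8]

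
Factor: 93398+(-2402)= 90996 = 2^2 * 3^1*7583^1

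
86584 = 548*158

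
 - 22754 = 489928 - 512682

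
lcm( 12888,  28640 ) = 257760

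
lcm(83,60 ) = 4980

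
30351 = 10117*3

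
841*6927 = 5825607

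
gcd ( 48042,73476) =2826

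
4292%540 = 512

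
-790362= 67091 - 857453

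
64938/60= 10823/10 = 1082.30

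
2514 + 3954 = 6468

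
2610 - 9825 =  - 7215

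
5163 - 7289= - 2126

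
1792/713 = 1792/713  =  2.51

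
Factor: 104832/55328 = 36/19 = 2^2 * 3^2 * 19^( - 1 ) 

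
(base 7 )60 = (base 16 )2A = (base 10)42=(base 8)52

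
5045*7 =35315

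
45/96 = 15/32=0.47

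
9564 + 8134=17698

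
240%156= 84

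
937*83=77771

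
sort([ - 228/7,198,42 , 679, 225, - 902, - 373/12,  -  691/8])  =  [ - 902, - 691/8, - 228/7, - 373/12 , 42, 198, 225,679]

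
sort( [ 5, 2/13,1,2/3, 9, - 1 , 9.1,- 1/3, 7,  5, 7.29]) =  [-1, - 1/3,2/13, 2/3,  1, 5, 5, 7, 7.29, 9,9.1]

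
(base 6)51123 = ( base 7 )25446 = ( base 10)6747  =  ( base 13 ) 30c0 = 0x1A5B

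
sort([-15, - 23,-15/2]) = [- 23,-15,- 15/2 ] 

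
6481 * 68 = 440708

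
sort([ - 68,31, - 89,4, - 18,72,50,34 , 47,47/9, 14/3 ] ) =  [- 89, - 68, - 18,4, 14/3,47/9,  31,34, 47,50,72]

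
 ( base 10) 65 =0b1000001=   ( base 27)2B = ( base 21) 32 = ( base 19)38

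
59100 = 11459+47641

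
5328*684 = 3644352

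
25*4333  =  108325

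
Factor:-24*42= - 2^4*3^2*7^1 = - 1008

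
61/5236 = 61/5236= 0.01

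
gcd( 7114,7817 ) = 1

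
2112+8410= 10522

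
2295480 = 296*7755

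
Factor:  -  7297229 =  - 43^1*223^1* 761^1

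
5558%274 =78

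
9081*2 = 18162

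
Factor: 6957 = 3^2*773^1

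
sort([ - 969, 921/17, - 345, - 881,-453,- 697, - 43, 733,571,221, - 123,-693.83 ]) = [ - 969, - 881, - 697 ,-693.83,-453 ,-345,-123,-43,921/17,221,571,733 ]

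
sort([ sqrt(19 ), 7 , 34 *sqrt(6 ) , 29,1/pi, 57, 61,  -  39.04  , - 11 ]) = [  -  39.04, - 11, 1/pi, sqrt(19 ), 7, 29 , 57,61,34*sqrt(6 ) ]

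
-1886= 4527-6413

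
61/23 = 2 + 15/23 = 2.65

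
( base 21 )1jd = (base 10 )853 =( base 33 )PS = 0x355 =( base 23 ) 1e2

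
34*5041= 171394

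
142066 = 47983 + 94083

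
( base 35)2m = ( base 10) 92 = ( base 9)112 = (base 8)134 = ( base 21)48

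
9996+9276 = 19272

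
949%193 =177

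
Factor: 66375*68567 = 4551134625 = 3^2*5^3*59^1*68567^1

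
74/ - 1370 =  - 37/685 = -0.05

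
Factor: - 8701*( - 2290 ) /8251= 19925290/8251  =  2^1*5^1*7^1 * 11^1*37^( - 1 )*113^1*223^(-1 ) * 229^1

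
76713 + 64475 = 141188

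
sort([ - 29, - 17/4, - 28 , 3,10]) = [ - 29,-28,-17/4,  3,10]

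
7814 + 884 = 8698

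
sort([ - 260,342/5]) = [ - 260,342/5 ]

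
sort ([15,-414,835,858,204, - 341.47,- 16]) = [ - 414 , - 341.47, - 16 , 15,204,835,858]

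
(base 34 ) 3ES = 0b111110000100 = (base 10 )3972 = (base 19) b01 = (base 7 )14403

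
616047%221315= 173417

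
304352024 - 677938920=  - 373586896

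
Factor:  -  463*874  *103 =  - 41680186 =- 2^1*19^1*23^1 * 103^1*463^1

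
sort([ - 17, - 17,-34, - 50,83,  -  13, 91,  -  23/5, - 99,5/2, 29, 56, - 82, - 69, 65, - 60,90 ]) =[ - 99, - 82,-69, - 60, - 50, - 34, - 17, - 17, - 13, - 23/5, 5/2, 29,  56,65, 83,90,91]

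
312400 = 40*7810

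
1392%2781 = 1392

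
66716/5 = 13343+1/5 = 13343.20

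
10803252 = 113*95604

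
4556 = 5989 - 1433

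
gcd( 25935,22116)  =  57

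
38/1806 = 19/903 = 0.02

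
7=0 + 7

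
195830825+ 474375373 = 670206198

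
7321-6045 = 1276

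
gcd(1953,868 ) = 217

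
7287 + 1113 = 8400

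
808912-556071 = 252841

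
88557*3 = 265671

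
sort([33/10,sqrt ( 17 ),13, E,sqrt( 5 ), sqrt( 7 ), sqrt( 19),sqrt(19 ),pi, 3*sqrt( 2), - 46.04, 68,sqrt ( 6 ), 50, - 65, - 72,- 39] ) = [ - 72,-65,-46.04, - 39, sqrt( 5 ), sqrt(6 ), sqrt( 7 ), E,  pi, 33/10, sqrt( 17 ) , 3*sqrt(2),sqrt( 19 ), sqrt( 19),13, 50, 68] 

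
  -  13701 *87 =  - 1191987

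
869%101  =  61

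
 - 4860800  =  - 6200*784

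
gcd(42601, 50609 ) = 13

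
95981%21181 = 11257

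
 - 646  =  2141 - 2787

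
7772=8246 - 474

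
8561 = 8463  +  98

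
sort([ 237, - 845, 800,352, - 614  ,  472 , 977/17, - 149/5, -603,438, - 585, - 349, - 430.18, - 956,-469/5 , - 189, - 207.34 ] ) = [ - 956, - 845 ,-614, - 603,-585, - 430.18 , - 349, - 207.34, - 189,  -  469/5, - 149/5, 977/17, 237 , 352,438,  472 , 800 ]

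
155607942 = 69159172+86448770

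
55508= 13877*4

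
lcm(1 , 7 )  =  7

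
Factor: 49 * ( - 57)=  - 2793 = - 3^1*7^2*19^1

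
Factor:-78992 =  - 2^4 *4937^1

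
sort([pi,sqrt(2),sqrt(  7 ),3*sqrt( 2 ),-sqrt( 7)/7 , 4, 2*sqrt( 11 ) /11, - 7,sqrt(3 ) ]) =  [ - 7, - sqrt( 7 ) /7,2*sqrt( 11 ) /11,sqrt( 2 ), sqrt (3 ),sqrt (7),pi,4,  3*sqrt(2 )]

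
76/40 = 1  +  9/10 = 1.90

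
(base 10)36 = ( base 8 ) 44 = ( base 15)26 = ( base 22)1e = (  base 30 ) 16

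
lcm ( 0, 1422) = 0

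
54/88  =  27/44 = 0.61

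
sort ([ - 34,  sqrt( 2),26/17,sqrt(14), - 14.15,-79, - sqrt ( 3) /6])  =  [ - 79 , - 34, - 14.15, - sqrt(3 ) /6, sqrt(2 ),26/17,  sqrt( 14 )] 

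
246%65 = 51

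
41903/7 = 41903/7 = 5986.14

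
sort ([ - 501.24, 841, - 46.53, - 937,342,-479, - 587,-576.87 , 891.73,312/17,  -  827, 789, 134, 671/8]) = [ - 937, - 827, - 587,- 576.87, - 501.24,  -  479, - 46.53,312/17,671/8,134, 342 , 789,841, 891.73]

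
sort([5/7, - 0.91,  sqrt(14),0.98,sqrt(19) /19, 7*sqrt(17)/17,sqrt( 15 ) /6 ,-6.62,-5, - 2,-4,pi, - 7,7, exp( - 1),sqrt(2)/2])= [-7,-6.62, - 5,-4, - 2, - 0.91,sqrt( 19 ) /19,exp(- 1),sqrt(15) /6,sqrt( 2)/2,5/7,0.98,7*sqrt( 17 ) /17 , pi,sqrt(14 ), 7 ] 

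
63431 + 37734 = 101165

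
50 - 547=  - 497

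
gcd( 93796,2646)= 2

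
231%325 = 231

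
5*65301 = 326505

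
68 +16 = 84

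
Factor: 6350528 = 2^6 *67^1*1481^1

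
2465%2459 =6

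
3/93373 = 3/93373 = 0.00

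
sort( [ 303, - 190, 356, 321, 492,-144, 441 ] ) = [ - 190, - 144,  303,321,356, 441, 492]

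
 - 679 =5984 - 6663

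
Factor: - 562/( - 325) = 2^1*5^(- 2)*13^( - 1 ) * 281^1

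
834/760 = 417/380 = 1.10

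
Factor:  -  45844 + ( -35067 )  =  -80911 = - 80911^1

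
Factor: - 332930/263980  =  - 2^(  -  1 )*13^2*67^(-1)= - 169/134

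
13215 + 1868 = 15083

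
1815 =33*55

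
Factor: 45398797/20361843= 3^( - 2)*263^1*823^(-1)  *  2749^( -1 )*172619^1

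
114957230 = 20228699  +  94728531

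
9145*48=438960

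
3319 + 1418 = 4737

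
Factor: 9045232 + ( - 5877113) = 3168119^1 = 3168119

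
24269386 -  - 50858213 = 75127599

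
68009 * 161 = 10949449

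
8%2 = 0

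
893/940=19/20  =  0.95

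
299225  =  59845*5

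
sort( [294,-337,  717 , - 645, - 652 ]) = [ - 652,  -  645, - 337,294, 717 ]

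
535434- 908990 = -373556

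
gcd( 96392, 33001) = 1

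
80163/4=20040  +  3/4 = 20040.75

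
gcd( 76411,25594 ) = 1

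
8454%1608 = 414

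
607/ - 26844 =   -  1 + 26237/26844 = - 0.02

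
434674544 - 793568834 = -358894290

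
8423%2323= 1454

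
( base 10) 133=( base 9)157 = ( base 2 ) 10000101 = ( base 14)97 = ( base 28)4L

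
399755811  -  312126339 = 87629472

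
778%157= 150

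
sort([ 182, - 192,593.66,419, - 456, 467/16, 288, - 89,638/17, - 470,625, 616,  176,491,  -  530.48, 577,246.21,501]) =[-530.48 , - 470, - 456,  -  192, - 89, 467/16, 638/17,176,182,246.21, 288,419,491, 501,577,593.66, 616 , 625 ]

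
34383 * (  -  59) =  -2028597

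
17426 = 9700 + 7726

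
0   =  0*6824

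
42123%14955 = 12213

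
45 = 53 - 8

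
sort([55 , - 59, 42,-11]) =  [ - 59,-11, 42, 55 ] 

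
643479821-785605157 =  - 142125336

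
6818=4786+2032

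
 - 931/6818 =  - 1 + 841/974 = - 0.14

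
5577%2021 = 1535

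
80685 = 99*815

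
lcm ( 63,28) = 252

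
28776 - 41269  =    -  12493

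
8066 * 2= 16132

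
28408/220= 7102/55 = 129.13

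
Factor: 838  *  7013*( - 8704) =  - 2^10 *17^1*419^1*7013^1 = -  51152485376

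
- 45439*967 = -43939513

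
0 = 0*8828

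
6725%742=47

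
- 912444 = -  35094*26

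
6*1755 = 10530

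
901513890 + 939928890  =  1841442780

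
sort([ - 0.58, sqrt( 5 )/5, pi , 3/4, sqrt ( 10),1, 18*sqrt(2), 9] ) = [ - 0.58, sqrt(5 ) /5, 3/4,  1, pi , sqrt( 10 ) , 9,18*  sqrt(2 )]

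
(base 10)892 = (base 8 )1574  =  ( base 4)31330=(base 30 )tm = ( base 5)12032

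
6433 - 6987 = -554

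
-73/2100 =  - 1+ 2027/2100=- 0.03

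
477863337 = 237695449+240167888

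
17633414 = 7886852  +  9746562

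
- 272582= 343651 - 616233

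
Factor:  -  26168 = - 2^3 *3271^1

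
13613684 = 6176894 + 7436790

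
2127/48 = 709/16=44.31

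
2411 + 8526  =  10937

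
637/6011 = 637/6011 = 0.11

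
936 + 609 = 1545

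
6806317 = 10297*661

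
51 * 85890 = 4380390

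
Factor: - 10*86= - 2^2*5^1 * 43^1= -860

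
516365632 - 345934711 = 170430921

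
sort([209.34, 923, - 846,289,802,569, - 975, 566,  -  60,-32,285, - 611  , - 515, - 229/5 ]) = [ - 975 ,  -  846, - 611, - 515, - 60 , - 229/5, - 32, 209.34,285,289,566,569,802,923 ] 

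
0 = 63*0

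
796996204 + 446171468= 1243167672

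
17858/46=8929/23 = 388.22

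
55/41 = 1  +  14/41 = 1.34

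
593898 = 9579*62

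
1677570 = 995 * 1686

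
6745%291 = 52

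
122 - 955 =-833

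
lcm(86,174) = 7482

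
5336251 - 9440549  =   - 4104298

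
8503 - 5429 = 3074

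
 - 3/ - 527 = 3/527 = 0.01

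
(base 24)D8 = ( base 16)140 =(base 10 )320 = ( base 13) 1B8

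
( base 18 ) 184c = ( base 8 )20474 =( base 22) HCG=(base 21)J63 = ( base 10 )8508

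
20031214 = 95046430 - 75015216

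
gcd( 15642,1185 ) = 237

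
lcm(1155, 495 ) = 3465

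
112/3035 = 112/3035 =0.04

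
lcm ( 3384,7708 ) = 138744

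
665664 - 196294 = 469370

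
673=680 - 7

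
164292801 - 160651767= 3641034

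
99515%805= 500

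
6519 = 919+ 5600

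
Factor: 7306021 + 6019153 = 2^1 * 2143^1*3109^1  =  13325174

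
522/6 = 87 = 87.00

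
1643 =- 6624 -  - 8267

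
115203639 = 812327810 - 697124171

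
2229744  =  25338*88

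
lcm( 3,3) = 3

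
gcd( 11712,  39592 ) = 8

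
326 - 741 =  - 415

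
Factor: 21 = 3^1*7^1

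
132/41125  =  132/41125 = 0.00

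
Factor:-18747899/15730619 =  - 59^1 * 61^( - 1 )*197^1*1613^1*257879^( - 1)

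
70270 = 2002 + 68268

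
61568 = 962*64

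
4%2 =0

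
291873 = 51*5723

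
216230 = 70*3089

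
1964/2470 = 982/1235 = 0.80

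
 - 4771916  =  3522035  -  8293951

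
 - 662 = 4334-4996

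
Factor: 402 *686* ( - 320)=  - 88247040 = - 2^8 * 3^1 * 5^1*7^3*67^1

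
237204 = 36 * 6589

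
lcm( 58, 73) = 4234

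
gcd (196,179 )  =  1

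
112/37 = 3 + 1/37 = 3.03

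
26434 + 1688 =28122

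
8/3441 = 8/3441 = 0.00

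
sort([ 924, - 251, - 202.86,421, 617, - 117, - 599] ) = [ - 599,- 251, - 202.86, - 117, 421 , 617 , 924]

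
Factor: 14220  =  2^2 * 3^2*5^1*79^1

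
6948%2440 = 2068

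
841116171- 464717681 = 376398490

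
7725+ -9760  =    -  2035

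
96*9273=890208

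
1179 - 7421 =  -6242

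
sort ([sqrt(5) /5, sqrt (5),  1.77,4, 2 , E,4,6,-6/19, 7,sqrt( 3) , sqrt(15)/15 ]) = [ - 6/19, sqrt( 15) /15, sqrt(5 )/5, sqrt( 3), 1.77, 2,sqrt( 5), E, 4,4,  6, 7] 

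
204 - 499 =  -295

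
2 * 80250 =160500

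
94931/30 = 94931/30 = 3164.37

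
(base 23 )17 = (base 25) 15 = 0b11110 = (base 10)30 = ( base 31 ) U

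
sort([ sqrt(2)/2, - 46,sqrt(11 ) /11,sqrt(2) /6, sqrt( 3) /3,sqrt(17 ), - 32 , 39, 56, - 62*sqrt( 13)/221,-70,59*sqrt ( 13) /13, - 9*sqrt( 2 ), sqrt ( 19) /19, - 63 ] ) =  [-70, - 63, - 46, - 32, - 9*sqrt( 2 ),-62*sqrt( 13)/221, sqrt (19 )/19, sqrt( 2)/6,sqrt ( 11 )/11,sqrt(3)/3,sqrt ( 2 )/2,sqrt ( 17),59*sqrt ( 13 ) /13,39  ,  56 ]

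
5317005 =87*61115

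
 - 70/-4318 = 35/2159 = 0.02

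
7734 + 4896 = 12630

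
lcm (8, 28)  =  56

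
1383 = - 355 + 1738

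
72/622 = 36/311  =  0.12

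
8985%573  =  390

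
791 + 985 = 1776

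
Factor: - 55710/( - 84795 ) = 3714/5653=2^1*3^1* 619^1*5653^(-1 ) 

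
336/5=336/5= 67.20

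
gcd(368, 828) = 92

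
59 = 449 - 390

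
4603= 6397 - 1794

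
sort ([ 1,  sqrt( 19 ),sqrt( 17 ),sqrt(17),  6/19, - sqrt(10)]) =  [-sqrt(10), 6/19,1,sqrt ( 17 ), sqrt(17), sqrt(19)] 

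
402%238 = 164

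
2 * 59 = 118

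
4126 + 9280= 13406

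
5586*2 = 11172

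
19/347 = 19/347=0.05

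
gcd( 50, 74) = 2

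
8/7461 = 8/7461 = 0.00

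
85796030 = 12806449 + 72989581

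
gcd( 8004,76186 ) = 2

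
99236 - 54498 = 44738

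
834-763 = 71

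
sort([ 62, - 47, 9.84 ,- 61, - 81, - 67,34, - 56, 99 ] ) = [ - 81,-67, - 61,  -  56,-47, 9.84,  34, 62,99 ]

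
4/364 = 1/91 = 0.01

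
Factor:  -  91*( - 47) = 7^1 * 13^1 *47^1 = 4277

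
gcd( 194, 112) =2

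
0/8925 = 0 = 0.00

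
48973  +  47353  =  96326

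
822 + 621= 1443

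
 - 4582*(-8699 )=39858818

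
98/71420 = 49/35710 = 0.00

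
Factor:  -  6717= -3^1*2239^1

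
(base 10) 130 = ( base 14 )94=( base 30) 4A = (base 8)202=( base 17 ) 7b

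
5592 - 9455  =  - 3863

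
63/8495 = 63/8495 = 0.01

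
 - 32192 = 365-32557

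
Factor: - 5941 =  - 13^1* 457^1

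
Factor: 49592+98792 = 2^5 *4637^1 = 148384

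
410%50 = 10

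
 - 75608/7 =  - 75608/7 = - 10801.14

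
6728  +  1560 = 8288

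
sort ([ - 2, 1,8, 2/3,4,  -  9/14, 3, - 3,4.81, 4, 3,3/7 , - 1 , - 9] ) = [ - 9,-3,-2,- 1, - 9/14,3/7,2/3, 1,3,3,4,4,4.81,8 ] 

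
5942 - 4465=1477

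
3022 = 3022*1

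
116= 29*4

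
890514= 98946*9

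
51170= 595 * 86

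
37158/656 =56 + 211/328 = 56.64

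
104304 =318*328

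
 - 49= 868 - 917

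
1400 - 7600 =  - 6200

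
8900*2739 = 24377100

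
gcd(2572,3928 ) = 4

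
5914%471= 262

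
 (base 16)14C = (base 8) 514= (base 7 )653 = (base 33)a2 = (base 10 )332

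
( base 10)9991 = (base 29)BPF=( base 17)209C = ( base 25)FOG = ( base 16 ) 2707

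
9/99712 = 9/99712 = 0.00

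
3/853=3/853 =0.00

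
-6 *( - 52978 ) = 317868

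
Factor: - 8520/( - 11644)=2^1*3^1 *5^1 * 41^( - 1) = 30/41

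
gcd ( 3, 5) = 1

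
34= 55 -21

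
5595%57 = 9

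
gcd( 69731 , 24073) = 1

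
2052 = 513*4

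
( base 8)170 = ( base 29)44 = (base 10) 120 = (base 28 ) 48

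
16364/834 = 19 + 259/417 = 19.62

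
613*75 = 45975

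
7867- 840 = 7027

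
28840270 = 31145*926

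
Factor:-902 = - 2^1*11^1*41^1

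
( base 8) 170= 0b1111000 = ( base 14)88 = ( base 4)1320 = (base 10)120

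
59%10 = 9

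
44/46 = 22/23 = 0.96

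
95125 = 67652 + 27473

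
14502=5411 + 9091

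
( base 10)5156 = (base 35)47b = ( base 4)1100210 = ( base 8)12044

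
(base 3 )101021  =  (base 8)425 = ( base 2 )100010101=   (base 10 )277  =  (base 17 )g5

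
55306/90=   614 + 23/45 = 614.51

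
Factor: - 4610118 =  - 2^1 *3^1*768353^1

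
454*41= 18614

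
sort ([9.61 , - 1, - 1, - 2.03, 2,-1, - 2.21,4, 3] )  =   [ - 2.21, - 2.03, - 1, - 1, - 1,2,3,4,9.61]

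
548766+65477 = 614243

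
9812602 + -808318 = 9004284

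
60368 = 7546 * 8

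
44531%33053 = 11478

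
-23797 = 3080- 26877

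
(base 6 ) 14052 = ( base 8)4220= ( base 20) 59c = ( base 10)2192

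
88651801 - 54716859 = 33934942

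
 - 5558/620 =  - 2779/310 = -8.96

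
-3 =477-480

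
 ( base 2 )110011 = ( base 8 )63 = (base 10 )51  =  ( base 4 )303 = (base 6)123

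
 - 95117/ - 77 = 8647/7  =  1235.29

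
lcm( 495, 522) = 28710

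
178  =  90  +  88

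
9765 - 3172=6593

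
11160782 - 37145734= - 25984952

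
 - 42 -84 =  - 126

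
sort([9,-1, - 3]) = [ -3, - 1, 9]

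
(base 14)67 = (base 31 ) 2t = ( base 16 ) 5B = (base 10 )91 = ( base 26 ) 3d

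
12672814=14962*847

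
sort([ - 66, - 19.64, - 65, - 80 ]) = [ - 80, - 66,- 65, - 19.64]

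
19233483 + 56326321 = 75559804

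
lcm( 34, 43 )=1462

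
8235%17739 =8235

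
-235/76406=-1 + 76171/76406 = -0.00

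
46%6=4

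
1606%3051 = 1606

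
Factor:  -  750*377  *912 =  - 2^5*3^2*5^3*13^1*19^1*29^1=- 257868000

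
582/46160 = 291/23080 =0.01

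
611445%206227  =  198991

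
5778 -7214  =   - 1436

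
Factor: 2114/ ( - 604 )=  -2^( - 1 )*7^1=-7/2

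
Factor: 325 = 5^2*13^1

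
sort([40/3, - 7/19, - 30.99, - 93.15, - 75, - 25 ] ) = [ - 93.15, - 75, - 30.99,-25, - 7/19 , 40/3 ]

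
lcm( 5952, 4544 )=422592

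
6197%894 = 833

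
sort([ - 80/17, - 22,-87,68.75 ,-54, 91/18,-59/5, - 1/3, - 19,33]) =[ -87 , - 54, - 22  , -19,-59/5 , - 80/17, - 1/3,91/18, 33,68.75]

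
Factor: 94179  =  3^1*31393^1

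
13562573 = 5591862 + 7970711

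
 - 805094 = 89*( - 9046)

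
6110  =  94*65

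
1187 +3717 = 4904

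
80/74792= 10/9349 = 0.00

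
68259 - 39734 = 28525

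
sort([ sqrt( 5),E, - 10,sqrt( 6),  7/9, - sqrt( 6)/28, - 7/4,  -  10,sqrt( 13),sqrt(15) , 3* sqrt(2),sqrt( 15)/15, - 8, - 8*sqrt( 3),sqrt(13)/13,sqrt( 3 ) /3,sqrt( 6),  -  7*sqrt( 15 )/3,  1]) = [ - 8 * sqrt( 3),- 10, - 10, - 7 *sqrt( 15)/3, - 8,-7/4, -sqrt ( 6 ) /28 , sqrt( 15 )/15,sqrt( 13)/13,sqrt( 3 )/3,7/9, 1,sqrt(5 ), sqrt( 6),  sqrt( 6 ) , E, sqrt( 13 ),sqrt( 15),3*sqrt (2)] 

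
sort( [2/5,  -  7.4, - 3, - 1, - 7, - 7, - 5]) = [ -7.4, - 7, - 7, - 5, - 3,- 1, 2/5 ] 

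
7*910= 6370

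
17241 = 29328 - 12087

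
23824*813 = 19368912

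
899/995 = 899/995 = 0.90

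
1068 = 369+699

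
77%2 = 1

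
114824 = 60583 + 54241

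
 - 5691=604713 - 610404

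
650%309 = 32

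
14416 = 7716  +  6700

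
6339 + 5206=11545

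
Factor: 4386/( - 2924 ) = -2^( - 1)* 3^1 = - 3/2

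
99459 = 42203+57256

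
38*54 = 2052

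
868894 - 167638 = 701256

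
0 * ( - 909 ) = 0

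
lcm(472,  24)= 1416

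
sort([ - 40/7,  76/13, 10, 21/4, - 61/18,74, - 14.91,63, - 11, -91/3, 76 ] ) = [-91/3,- 14.91, - 11, - 40/7, - 61/18,  21/4,76/13, 10,63,  74, 76 ]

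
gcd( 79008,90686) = 2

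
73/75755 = 73/75755  =  0.00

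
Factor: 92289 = 3^1*30763^1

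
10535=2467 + 8068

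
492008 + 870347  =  1362355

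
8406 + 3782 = 12188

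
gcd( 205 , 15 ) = 5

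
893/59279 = 893/59279 =0.02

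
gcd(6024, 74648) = 8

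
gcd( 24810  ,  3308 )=1654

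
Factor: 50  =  2^1*5^2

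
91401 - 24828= 66573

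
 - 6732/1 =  - 6732 =- 6732.00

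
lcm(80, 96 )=480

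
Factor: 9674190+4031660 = 2^1*5^2*274117^1 = 13705850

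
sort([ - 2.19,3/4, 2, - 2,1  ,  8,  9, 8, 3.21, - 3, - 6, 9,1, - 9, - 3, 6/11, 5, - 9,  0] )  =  [ - 9, - 9, - 6, - 3,  -  3, - 2.19, - 2,  0, 6/11, 3/4,1 , 1 , 2, 3.21, 5, 8,8, 9, 9]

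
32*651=20832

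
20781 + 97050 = 117831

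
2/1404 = 1/702 = 0.00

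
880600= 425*2072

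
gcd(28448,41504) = 32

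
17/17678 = 17/17678 = 0.00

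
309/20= 309/20 = 15.45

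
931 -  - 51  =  982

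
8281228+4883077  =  13164305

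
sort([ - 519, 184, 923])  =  [ - 519,  184, 923]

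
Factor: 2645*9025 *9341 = 5^3*19^2*23^2*9341^1 = 222980178625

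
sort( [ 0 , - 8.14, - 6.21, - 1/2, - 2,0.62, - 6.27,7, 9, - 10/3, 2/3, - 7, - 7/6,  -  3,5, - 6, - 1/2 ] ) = [ - 8.14, - 7,-6.27, - 6.21, - 6 , - 10/3 , - 3, - 2, - 7/6,-1/2, - 1/2,0, 0.62,2/3,5, 7,9 ] 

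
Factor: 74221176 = 2^3*3^1 * 3092549^1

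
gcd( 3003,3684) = 3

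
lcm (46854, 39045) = 234270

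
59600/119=59600/119= 500.84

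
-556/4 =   -  139= - 139.00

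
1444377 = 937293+507084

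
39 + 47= 86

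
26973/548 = 49 + 121/548 =49.22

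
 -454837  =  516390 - 971227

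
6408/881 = 7 + 241/881 = 7.27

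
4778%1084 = 442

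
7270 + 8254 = 15524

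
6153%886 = 837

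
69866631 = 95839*729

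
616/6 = 102 + 2/3 = 102.67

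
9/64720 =9/64720 = 0.00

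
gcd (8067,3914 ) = 1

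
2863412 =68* 42109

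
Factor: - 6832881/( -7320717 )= 11^1*197^(  -  1 )*4129^ ( - 1 ) * 69019^1 = 759209/813413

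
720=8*90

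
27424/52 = 6856/13 = 527.38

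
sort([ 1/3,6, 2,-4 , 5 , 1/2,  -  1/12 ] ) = [-4  , - 1/12, 1/3 , 1/2,2,5,6 ]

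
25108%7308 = 3184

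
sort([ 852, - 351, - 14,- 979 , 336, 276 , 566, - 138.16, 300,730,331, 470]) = [ - 979, - 351, - 138.16, - 14, 276, 300 , 331,336 , 470, 566, 730,852 ]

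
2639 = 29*91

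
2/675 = 2/675= 0.00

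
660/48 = 13  +  3/4 = 13.75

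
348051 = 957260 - 609209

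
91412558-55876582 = 35535976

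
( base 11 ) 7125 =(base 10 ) 9465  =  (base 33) 8mr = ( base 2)10010011111001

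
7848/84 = 93+3/7 = 93.43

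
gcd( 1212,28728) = 12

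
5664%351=48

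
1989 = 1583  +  406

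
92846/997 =92846/997 = 93.13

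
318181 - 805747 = -487566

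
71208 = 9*7912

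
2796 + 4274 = 7070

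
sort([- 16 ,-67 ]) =[-67, - 16 ]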